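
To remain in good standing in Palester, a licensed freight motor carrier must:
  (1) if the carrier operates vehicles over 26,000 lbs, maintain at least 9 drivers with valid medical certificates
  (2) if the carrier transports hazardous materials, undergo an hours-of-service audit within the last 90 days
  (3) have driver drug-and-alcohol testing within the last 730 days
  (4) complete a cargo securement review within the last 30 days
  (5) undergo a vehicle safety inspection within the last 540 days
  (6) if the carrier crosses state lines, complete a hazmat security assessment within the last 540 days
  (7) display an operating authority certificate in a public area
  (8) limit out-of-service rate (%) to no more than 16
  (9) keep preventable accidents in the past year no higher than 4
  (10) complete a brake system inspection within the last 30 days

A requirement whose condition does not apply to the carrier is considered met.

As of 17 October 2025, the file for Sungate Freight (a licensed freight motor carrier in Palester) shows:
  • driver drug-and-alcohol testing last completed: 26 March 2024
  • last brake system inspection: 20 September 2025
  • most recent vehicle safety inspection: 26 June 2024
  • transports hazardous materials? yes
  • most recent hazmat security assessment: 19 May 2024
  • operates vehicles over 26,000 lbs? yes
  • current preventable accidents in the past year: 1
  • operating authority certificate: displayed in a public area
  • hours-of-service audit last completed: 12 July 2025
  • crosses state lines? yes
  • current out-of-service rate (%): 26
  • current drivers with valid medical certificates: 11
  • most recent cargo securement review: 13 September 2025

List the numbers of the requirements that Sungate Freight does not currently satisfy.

2, 4, 8

1. condition 'operates vehicles over 26,000 lbs' holds; drivers with valid medical certificates 11 ≥ 9 → met
2. condition 'transports hazardous materials' holds; hours-of-service audit 97 days ago vs limit 90 → not met
3. driver drug-and-alcohol testing 570 days ago vs limit 730 → met
4. cargo securement review 34 days ago vs limit 30 → not met
5. vehicle safety inspection 478 days ago vs limit 540 → met
6. condition 'crosses state lines' holds; hazmat security assessment 516 days ago vs limit 540 → met
7. operating authority certificate present → met
8. out-of-service rate (%) 26 > 16 → not met
9. preventable accidents in the past year 1 ≤ 4 → met
10. brake system inspection 27 days ago vs limit 30 → met
Not met: 2, 4, 8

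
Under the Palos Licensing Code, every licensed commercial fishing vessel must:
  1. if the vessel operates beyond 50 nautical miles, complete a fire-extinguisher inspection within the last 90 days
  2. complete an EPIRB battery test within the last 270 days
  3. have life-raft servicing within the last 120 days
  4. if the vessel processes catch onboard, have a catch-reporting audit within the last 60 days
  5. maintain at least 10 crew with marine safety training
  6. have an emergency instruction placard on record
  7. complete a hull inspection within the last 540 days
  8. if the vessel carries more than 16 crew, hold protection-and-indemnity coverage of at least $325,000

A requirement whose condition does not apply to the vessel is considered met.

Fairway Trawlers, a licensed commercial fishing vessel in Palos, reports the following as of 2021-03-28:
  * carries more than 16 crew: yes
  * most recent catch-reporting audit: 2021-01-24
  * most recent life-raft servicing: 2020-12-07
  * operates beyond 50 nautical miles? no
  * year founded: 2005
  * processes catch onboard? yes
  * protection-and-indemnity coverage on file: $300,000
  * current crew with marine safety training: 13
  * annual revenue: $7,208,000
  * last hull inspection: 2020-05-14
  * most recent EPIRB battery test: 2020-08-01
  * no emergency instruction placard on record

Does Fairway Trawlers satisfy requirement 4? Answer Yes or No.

4. condition 'processes catch onboard' holds; catch-reporting audit 63 days ago vs limit 60 → not met

No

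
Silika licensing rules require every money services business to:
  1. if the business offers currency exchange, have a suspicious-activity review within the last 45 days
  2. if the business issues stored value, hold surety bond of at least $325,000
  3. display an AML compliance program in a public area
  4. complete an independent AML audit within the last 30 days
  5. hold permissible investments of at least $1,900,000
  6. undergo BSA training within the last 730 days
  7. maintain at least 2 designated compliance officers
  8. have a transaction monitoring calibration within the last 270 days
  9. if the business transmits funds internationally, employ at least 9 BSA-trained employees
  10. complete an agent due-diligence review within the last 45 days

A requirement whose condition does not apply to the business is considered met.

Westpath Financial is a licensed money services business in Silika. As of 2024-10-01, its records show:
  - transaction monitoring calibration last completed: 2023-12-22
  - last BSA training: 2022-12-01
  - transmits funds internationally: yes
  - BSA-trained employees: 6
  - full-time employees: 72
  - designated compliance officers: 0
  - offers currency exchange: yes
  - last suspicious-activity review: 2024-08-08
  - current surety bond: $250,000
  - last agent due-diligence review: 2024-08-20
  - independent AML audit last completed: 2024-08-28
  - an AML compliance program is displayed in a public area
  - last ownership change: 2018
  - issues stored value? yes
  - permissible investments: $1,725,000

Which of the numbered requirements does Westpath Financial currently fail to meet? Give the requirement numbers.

1, 2, 4, 5, 7, 8, 9

1. condition 'offers currency exchange' holds; suspicious-activity review 54 days ago vs limit 45 → not met
2. condition 'issues stored value' holds; surety bond $250,000 < $325,000 → not met
3. AML compliance program present → met
4. independent AML audit 34 days ago vs limit 30 → not met
5. permissible investments $1,725,000 < $1,900,000 → not met
6. BSA training 670 days ago vs limit 730 → met
7. designated compliance officers 0 < 2 → not met
8. transaction monitoring calibration 284 days ago vs limit 270 → not met
9. condition 'transmits funds internationally' holds; BSA-trained employees 6 < 9 → not met
10. agent due-diligence review 42 days ago vs limit 45 → met
Not met: 1, 2, 4, 5, 7, 8, 9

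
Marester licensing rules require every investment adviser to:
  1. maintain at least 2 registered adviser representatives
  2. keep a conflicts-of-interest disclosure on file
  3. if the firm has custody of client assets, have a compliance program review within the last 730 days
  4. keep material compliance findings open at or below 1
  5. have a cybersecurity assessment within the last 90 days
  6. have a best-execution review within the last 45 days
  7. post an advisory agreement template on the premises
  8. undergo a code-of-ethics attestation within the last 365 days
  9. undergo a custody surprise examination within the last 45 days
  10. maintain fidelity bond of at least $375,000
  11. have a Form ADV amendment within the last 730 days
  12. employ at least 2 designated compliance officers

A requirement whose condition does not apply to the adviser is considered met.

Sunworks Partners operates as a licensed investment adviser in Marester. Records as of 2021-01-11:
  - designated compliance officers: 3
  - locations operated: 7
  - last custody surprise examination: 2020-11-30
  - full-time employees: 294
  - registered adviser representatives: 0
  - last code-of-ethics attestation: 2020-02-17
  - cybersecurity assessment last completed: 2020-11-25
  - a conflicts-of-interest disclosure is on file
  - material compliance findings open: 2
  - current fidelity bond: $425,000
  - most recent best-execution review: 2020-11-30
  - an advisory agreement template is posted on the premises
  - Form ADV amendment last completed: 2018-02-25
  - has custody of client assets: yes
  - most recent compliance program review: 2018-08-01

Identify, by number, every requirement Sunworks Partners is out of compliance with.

1. registered adviser representatives 0 < 2 → not met
2. conflicts-of-interest disclosure present → met
3. condition 'has custody of client assets' holds; compliance program review 894 days ago vs limit 730 → not met
4. material compliance findings open 2 > 1 → not met
5. cybersecurity assessment 47 days ago vs limit 90 → met
6. best-execution review 42 days ago vs limit 45 → met
7. advisory agreement template present → met
8. code-of-ethics attestation 329 days ago vs limit 365 → met
9. custody surprise examination 42 days ago vs limit 45 → met
10. fidelity bond $425,000 ≥ $375,000 → met
11. Form ADV amendment 1051 days ago vs limit 730 → not met
12. designated compliance officers 3 ≥ 2 → met
Not met: 1, 3, 4, 11

1, 3, 4, 11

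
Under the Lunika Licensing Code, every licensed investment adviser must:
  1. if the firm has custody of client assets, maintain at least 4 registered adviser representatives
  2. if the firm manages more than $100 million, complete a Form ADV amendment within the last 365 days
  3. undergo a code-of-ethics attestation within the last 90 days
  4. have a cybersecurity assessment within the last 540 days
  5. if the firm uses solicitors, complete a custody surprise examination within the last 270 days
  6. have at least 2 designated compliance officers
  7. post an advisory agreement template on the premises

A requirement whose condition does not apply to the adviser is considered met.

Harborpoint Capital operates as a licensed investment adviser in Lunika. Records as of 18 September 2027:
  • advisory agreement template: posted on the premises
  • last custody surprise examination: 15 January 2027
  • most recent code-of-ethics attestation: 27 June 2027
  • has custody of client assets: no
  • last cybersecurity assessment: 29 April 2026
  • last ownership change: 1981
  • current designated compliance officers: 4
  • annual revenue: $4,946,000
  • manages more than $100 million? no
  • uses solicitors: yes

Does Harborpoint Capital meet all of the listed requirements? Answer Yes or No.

1. condition 'has custody of client assets' does not hold → requirement n/a → met
2. condition 'manages more than $100 million' does not hold → requirement n/a → met
3. code-of-ethics attestation 83 days ago vs limit 90 → met
4. cybersecurity assessment 507 days ago vs limit 540 → met
5. condition 'uses solicitors' holds; custody surprise examination 246 days ago vs limit 270 → met
6. designated compliance officers 4 ≥ 2 → met
7. advisory agreement template present → met
All met.

Yes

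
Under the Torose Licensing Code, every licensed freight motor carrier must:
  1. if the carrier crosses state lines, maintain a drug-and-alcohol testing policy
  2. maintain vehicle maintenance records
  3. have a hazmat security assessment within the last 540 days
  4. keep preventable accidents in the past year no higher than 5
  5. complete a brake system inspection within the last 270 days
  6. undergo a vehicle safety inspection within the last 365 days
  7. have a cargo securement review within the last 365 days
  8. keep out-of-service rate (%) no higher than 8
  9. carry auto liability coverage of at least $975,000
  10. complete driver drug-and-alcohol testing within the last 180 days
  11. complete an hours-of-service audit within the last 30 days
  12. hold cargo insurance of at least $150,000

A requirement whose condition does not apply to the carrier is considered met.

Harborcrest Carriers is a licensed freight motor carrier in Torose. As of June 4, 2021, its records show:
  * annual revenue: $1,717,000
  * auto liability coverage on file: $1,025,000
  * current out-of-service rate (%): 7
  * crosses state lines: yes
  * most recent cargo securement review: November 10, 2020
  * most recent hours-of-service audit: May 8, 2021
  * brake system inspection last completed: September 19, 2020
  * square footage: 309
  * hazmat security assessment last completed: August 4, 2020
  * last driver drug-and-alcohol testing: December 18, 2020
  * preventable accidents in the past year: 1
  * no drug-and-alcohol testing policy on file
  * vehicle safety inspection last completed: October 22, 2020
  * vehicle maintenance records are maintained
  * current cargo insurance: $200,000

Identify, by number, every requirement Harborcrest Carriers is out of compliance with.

1. condition 'crosses state lines' holds; drug-and-alcohol testing policy absent → not met
2. vehicle maintenance records present → met
3. hazmat security assessment 304 days ago vs limit 540 → met
4. preventable accidents in the past year 1 ≤ 5 → met
5. brake system inspection 258 days ago vs limit 270 → met
6. vehicle safety inspection 225 days ago vs limit 365 → met
7. cargo securement review 206 days ago vs limit 365 → met
8. out-of-service rate (%) 7 ≤ 8 → met
9. auto liability coverage $1,025,000 ≥ $975,000 → met
10. driver drug-and-alcohol testing 168 days ago vs limit 180 → met
11. hours-of-service audit 27 days ago vs limit 30 → met
12. cargo insurance $200,000 ≥ $150,000 → met
Not met: 1

1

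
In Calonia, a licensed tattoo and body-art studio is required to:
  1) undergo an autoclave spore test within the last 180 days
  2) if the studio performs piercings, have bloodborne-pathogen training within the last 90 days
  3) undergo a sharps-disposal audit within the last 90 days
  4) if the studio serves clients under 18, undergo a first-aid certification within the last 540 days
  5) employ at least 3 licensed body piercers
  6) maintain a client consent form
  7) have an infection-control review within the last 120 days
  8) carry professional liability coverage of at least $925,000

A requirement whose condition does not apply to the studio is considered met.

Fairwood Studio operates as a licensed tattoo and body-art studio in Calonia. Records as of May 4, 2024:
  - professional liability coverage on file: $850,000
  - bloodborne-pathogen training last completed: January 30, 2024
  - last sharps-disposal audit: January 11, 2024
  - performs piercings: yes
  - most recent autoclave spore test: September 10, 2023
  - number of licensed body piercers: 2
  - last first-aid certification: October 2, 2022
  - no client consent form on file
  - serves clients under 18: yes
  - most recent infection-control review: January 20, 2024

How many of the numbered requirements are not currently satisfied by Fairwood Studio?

7

1. autoclave spore test 237 days ago vs limit 180 → not met
2. condition 'performs piercings' holds; bloodborne-pathogen training 95 days ago vs limit 90 → not met
3. sharps-disposal audit 114 days ago vs limit 90 → not met
4. condition 'serves clients under 18' holds; first-aid certification 580 days ago vs limit 540 → not met
5. licensed body piercers 2 < 3 → not met
6. client consent form absent → not met
7. infection-control review 105 days ago vs limit 120 → met
8. professional liability coverage $850,000 < $925,000 → not met
Not met: 7 of 8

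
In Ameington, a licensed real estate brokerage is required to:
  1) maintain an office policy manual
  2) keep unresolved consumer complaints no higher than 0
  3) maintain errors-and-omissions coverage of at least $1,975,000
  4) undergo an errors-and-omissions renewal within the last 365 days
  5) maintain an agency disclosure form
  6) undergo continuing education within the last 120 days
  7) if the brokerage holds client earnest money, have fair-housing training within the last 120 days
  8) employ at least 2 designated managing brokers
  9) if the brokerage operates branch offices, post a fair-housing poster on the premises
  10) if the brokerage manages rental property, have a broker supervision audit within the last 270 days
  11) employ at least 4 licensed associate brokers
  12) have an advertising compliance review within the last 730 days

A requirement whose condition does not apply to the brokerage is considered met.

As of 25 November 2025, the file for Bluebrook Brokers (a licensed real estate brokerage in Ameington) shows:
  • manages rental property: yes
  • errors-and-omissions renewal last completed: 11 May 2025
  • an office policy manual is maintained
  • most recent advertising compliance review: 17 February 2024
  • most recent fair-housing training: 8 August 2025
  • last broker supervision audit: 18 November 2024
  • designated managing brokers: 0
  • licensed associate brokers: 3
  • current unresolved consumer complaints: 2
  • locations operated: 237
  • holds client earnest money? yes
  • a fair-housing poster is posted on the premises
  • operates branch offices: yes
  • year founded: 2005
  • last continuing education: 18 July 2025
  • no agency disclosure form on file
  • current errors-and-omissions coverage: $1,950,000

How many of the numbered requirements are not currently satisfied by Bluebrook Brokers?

1. office policy manual present → met
2. unresolved consumer complaints 2 > 0 → not met
3. errors-and-omissions coverage $1,950,000 < $1,975,000 → not met
4. errors-and-omissions renewal 198 days ago vs limit 365 → met
5. agency disclosure form absent → not met
6. continuing education 130 days ago vs limit 120 → not met
7. condition 'holds client earnest money' holds; fair-housing training 109 days ago vs limit 120 → met
8. designated managing brokers 0 < 2 → not met
9. condition 'operates branch offices' holds; fair-housing poster present → met
10. condition 'manages rental property' holds; broker supervision audit 372 days ago vs limit 270 → not met
11. licensed associate brokers 3 < 4 → not met
12. advertising compliance review 647 days ago vs limit 730 → met
Not met: 7 of 12

7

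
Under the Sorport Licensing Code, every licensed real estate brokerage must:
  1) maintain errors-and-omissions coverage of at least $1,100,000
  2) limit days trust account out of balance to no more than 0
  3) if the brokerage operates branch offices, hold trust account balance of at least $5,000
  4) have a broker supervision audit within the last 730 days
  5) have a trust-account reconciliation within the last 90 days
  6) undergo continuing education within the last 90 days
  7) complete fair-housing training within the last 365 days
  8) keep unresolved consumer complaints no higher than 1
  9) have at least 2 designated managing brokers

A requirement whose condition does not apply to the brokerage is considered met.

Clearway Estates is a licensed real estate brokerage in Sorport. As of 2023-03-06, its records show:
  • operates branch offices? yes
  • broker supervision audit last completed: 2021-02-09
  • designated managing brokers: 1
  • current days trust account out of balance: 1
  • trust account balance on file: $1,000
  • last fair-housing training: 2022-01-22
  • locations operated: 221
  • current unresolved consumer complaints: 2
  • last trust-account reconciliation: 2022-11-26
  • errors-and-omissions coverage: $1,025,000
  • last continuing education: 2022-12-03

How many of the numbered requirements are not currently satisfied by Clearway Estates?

9

1. errors-and-omissions coverage $1,025,000 < $1,100,000 → not met
2. days trust account out of balance 1 > 0 → not met
3. condition 'operates branch offices' holds; trust account balance $1,000 < $5,000 → not met
4. broker supervision audit 755 days ago vs limit 730 → not met
5. trust-account reconciliation 100 days ago vs limit 90 → not met
6. continuing education 93 days ago vs limit 90 → not met
7. fair-housing training 408 days ago vs limit 365 → not met
8. unresolved consumer complaints 2 > 1 → not met
9. designated managing brokers 1 < 2 → not met
Not met: 9 of 9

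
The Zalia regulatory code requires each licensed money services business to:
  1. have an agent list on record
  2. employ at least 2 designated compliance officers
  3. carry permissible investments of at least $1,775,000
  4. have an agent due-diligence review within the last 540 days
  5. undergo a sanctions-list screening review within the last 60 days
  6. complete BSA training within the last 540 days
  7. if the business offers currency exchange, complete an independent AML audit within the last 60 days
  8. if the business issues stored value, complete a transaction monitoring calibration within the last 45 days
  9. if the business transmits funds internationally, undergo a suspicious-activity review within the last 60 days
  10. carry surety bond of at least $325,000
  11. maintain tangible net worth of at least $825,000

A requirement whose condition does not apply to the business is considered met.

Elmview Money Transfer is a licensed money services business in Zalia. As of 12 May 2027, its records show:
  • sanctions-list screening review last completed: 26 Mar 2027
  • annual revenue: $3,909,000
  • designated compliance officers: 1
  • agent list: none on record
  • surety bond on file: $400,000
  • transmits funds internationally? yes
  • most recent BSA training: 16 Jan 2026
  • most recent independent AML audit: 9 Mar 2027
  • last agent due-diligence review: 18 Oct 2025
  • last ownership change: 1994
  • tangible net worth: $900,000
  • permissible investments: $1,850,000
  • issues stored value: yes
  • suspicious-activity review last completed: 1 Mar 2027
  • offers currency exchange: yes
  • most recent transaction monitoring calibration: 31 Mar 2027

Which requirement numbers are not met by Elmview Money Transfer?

1, 2, 4, 7, 9

1. agent list absent → not met
2. designated compliance officers 1 < 2 → not met
3. permissible investments $1,850,000 ≥ $1,775,000 → met
4. agent due-diligence review 571 days ago vs limit 540 → not met
5. sanctions-list screening review 47 days ago vs limit 60 → met
6. BSA training 481 days ago vs limit 540 → met
7. condition 'offers currency exchange' holds; independent AML audit 64 days ago vs limit 60 → not met
8. condition 'issues stored value' holds; transaction monitoring calibration 42 days ago vs limit 45 → met
9. condition 'transmits funds internationally' holds; suspicious-activity review 72 days ago vs limit 60 → not met
10. surety bond $400,000 ≥ $325,000 → met
11. tangible net worth $900,000 ≥ $825,000 → met
Not met: 1, 2, 4, 7, 9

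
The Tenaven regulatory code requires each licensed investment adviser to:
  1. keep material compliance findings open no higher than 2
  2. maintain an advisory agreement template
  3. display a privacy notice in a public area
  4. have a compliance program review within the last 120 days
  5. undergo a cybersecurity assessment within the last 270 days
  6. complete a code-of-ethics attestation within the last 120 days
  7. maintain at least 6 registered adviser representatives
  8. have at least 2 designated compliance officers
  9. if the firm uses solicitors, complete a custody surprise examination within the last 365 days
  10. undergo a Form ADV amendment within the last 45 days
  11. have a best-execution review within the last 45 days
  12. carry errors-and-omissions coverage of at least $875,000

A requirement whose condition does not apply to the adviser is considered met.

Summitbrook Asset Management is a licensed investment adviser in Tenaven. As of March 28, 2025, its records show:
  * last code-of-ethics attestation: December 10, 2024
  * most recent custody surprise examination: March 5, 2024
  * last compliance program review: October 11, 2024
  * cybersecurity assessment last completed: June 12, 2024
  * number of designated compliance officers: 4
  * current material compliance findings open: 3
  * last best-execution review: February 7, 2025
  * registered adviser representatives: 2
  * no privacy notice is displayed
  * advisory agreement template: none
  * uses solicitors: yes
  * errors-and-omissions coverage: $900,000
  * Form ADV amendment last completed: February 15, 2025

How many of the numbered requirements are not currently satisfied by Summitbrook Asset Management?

8

1. material compliance findings open 3 > 2 → not met
2. advisory agreement template absent → not met
3. privacy notice absent → not met
4. compliance program review 168 days ago vs limit 120 → not met
5. cybersecurity assessment 289 days ago vs limit 270 → not met
6. code-of-ethics attestation 108 days ago vs limit 120 → met
7. registered adviser representatives 2 < 6 → not met
8. designated compliance officers 4 ≥ 2 → met
9. condition 'uses solicitors' holds; custody surprise examination 388 days ago vs limit 365 → not met
10. Form ADV amendment 41 days ago vs limit 45 → met
11. best-execution review 49 days ago vs limit 45 → not met
12. errors-and-omissions coverage $900,000 ≥ $875,000 → met
Not met: 8 of 12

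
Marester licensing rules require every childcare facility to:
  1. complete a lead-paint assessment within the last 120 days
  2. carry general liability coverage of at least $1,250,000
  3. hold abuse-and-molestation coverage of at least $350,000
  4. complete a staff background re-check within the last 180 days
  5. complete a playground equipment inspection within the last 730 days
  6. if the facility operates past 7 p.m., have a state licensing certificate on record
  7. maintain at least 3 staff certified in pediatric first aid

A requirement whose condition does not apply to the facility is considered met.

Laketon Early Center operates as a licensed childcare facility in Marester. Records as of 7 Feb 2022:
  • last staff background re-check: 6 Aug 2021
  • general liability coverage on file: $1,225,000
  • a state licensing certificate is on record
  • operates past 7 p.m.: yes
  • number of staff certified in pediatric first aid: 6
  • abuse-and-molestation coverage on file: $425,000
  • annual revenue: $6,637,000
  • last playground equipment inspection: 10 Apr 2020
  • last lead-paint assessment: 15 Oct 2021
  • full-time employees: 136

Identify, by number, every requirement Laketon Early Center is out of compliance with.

2, 4

1. lead-paint assessment 115 days ago vs limit 120 → met
2. general liability coverage $1,225,000 < $1,250,000 → not met
3. abuse-and-molestation coverage $425,000 ≥ $350,000 → met
4. staff background re-check 185 days ago vs limit 180 → not met
5. playground equipment inspection 668 days ago vs limit 730 → met
6. condition 'operates past 7 p.m.' holds; state licensing certificate present → met
7. staff certified in pediatric first aid 6 ≥ 3 → met
Not met: 2, 4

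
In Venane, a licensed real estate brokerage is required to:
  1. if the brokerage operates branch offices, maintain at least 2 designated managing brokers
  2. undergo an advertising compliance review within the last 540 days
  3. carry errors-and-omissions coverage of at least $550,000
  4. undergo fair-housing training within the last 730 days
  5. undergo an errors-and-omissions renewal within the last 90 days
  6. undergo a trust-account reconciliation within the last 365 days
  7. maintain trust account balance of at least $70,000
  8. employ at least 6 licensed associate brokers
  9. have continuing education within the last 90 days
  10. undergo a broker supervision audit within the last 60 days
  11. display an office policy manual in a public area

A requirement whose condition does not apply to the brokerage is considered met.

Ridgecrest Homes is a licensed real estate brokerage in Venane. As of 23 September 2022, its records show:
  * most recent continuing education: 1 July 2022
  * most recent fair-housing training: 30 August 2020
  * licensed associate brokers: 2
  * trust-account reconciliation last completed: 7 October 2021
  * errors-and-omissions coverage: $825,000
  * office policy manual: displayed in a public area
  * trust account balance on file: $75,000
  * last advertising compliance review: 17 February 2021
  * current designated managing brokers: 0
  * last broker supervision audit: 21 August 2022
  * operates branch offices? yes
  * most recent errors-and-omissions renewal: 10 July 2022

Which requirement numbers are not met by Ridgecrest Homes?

1. condition 'operates branch offices' holds; designated managing brokers 0 < 2 → not met
2. advertising compliance review 583 days ago vs limit 540 → not met
3. errors-and-omissions coverage $825,000 ≥ $550,000 → met
4. fair-housing training 754 days ago vs limit 730 → not met
5. errors-and-omissions renewal 75 days ago vs limit 90 → met
6. trust-account reconciliation 351 days ago vs limit 365 → met
7. trust account balance $75,000 ≥ $70,000 → met
8. licensed associate brokers 2 < 6 → not met
9. continuing education 84 days ago vs limit 90 → met
10. broker supervision audit 33 days ago vs limit 60 → met
11. office policy manual present → met
Not met: 1, 2, 4, 8

1, 2, 4, 8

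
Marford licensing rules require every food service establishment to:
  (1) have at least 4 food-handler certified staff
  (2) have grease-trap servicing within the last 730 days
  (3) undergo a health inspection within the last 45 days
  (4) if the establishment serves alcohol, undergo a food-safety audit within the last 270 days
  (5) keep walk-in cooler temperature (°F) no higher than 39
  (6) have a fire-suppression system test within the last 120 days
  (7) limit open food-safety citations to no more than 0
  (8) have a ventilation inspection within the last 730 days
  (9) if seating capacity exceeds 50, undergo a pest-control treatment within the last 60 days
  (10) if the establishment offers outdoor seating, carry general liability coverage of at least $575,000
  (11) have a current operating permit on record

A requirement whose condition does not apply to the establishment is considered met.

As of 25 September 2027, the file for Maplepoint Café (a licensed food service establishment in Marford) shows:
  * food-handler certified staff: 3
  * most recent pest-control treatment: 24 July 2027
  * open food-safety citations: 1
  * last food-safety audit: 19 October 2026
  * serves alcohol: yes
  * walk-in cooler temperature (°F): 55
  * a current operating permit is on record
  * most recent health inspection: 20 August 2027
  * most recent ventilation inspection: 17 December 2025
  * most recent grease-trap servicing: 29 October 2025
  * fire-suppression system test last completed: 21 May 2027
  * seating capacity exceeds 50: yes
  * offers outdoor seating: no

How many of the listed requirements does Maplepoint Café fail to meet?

6

1. food-handler certified staff 3 < 4 → not met
2. grease-trap servicing 696 days ago vs limit 730 → met
3. health inspection 36 days ago vs limit 45 → met
4. condition 'serves alcohol' holds; food-safety audit 341 days ago vs limit 270 → not met
5. walk-in cooler temperature (°F) 55 > 39 → not met
6. fire-suppression system test 127 days ago vs limit 120 → not met
7. open food-safety citations 1 > 0 → not met
8. ventilation inspection 647 days ago vs limit 730 → met
9. condition 'seating capacity exceeds 50' holds; pest-control treatment 63 days ago vs limit 60 → not met
10. condition 'offers outdoor seating' does not hold → requirement n/a → met
11. current operating permit present → met
Not met: 6 of 11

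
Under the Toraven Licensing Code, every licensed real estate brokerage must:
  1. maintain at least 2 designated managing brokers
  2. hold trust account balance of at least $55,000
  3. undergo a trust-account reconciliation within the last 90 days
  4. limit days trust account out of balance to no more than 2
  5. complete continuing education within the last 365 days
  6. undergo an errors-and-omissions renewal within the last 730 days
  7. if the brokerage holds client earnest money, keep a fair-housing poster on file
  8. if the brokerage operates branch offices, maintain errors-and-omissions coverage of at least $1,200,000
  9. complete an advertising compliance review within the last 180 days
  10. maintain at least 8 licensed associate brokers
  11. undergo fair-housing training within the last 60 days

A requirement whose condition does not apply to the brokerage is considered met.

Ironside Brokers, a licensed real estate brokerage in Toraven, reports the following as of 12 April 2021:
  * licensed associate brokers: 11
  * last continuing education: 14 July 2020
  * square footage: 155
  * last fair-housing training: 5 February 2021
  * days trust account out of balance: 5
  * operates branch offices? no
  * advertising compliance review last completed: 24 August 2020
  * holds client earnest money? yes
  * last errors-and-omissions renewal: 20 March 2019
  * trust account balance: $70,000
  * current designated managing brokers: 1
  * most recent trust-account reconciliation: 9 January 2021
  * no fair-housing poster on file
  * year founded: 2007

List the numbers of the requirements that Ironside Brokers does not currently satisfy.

1, 3, 4, 6, 7, 9, 11

1. designated managing brokers 1 < 2 → not met
2. trust account balance $70,000 ≥ $55,000 → met
3. trust-account reconciliation 93 days ago vs limit 90 → not met
4. days trust account out of balance 5 > 2 → not met
5. continuing education 272 days ago vs limit 365 → met
6. errors-and-omissions renewal 754 days ago vs limit 730 → not met
7. condition 'holds client earnest money' holds; fair-housing poster absent → not met
8. condition 'operates branch offices' does not hold → requirement n/a → met
9. advertising compliance review 231 days ago vs limit 180 → not met
10. licensed associate brokers 11 ≥ 8 → met
11. fair-housing training 66 days ago vs limit 60 → not met
Not met: 1, 3, 4, 6, 7, 9, 11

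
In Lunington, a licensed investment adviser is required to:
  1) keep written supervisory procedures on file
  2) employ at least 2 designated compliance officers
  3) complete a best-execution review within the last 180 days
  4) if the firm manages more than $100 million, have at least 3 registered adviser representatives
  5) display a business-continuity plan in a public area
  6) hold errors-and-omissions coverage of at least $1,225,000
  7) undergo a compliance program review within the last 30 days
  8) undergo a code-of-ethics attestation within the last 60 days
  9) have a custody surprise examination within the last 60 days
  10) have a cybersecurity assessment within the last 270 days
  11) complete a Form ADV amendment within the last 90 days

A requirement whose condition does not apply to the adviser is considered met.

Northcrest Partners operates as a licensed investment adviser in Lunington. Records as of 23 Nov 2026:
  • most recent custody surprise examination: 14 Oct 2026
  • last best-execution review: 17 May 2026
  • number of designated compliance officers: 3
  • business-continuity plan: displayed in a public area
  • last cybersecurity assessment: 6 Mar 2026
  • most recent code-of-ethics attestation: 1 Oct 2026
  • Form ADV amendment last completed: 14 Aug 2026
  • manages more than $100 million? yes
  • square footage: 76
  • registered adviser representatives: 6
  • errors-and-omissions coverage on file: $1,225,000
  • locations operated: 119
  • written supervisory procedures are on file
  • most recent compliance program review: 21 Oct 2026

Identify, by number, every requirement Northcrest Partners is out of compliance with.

1. written supervisory procedures present → met
2. designated compliance officers 3 ≥ 2 → met
3. best-execution review 190 days ago vs limit 180 → not met
4. condition 'manages more than $100 million' holds; registered adviser representatives 6 ≥ 3 → met
5. business-continuity plan present → met
6. errors-and-omissions coverage $1,225,000 ≥ $1,225,000 → met
7. compliance program review 33 days ago vs limit 30 → not met
8. code-of-ethics attestation 53 days ago vs limit 60 → met
9. custody surprise examination 40 days ago vs limit 60 → met
10. cybersecurity assessment 262 days ago vs limit 270 → met
11. Form ADV amendment 101 days ago vs limit 90 → not met
Not met: 3, 7, 11

3, 7, 11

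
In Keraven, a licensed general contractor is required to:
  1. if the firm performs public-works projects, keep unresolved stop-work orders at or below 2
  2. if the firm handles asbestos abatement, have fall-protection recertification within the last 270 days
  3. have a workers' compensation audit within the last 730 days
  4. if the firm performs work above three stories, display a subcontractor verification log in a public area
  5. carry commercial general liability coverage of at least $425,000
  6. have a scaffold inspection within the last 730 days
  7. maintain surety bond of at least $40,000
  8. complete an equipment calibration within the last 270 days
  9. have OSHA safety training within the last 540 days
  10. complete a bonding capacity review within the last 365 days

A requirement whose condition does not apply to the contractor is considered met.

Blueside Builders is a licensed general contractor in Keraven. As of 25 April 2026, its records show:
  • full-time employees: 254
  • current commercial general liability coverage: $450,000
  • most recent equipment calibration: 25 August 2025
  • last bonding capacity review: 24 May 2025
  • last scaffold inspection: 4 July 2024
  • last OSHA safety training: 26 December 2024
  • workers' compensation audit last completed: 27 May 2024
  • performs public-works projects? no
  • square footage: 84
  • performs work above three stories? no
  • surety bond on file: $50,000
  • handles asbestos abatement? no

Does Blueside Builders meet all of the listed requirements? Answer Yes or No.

Yes

1. condition 'performs public-works projects' does not hold → requirement n/a → met
2. condition 'handles asbestos abatement' does not hold → requirement n/a → met
3. workers' compensation audit 698 days ago vs limit 730 → met
4. condition 'performs work above three stories' does not hold → requirement n/a → met
5. commercial general liability coverage $450,000 ≥ $425,000 → met
6. scaffold inspection 660 days ago vs limit 730 → met
7. surety bond $50,000 ≥ $40,000 → met
8. equipment calibration 243 days ago vs limit 270 → met
9. OSHA safety training 485 days ago vs limit 540 → met
10. bonding capacity review 336 days ago vs limit 365 → met
All met.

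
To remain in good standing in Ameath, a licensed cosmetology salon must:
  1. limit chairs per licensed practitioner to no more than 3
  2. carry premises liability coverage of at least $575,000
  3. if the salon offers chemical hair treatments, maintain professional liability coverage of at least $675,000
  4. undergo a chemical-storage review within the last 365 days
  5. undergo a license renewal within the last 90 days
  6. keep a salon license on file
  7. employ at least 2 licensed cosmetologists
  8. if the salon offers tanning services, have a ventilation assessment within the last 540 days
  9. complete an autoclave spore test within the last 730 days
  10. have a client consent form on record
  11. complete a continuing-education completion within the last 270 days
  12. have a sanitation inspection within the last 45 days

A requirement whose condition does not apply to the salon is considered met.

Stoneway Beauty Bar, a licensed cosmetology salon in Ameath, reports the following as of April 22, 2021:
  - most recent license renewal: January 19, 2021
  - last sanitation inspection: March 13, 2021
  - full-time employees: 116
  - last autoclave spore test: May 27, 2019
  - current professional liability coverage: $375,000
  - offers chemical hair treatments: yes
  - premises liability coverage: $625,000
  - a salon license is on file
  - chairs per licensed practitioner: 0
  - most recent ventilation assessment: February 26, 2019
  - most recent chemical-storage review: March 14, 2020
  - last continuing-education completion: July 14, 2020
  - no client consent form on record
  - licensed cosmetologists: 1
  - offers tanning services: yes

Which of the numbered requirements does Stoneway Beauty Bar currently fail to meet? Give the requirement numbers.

1. chairs per licensed practitioner 0 ≤ 3 → met
2. premises liability coverage $625,000 ≥ $575,000 → met
3. condition 'offers chemical hair treatments' holds; professional liability coverage $375,000 < $675,000 → not met
4. chemical-storage review 404 days ago vs limit 365 → not met
5. license renewal 93 days ago vs limit 90 → not met
6. salon license present → met
7. licensed cosmetologists 1 < 2 → not met
8. condition 'offers tanning services' holds; ventilation assessment 786 days ago vs limit 540 → not met
9. autoclave spore test 696 days ago vs limit 730 → met
10. client consent form absent → not met
11. continuing-education completion 282 days ago vs limit 270 → not met
12. sanitation inspection 40 days ago vs limit 45 → met
Not met: 3, 4, 5, 7, 8, 10, 11

3, 4, 5, 7, 8, 10, 11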